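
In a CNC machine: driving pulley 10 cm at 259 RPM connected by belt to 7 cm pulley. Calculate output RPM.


Given: D1 = 10 cm, w1 = 259 RPM, D2 = 7 cm
Using D1*w1 = D2*w2
w2 = D1*w1 / D2
w2 = 10*259 / 7
w2 = 2590 / 7
w2 = 370 RPM

370 RPM


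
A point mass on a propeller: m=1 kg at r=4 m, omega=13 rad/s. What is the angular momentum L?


Given: m = 1 kg, r = 4 m, omega = 13 rad/s
For a point mass: I = m*r^2
I = 1*4^2 = 1*16 = 16
L = I*omega = 16*13
L = 208 kg*m^2/s

208 kg*m^2/s


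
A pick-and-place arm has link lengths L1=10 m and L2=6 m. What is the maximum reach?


Given: L1 = 10 m, L2 = 6 m
For a 2-link planar arm, max reach = L1 + L2 (fully extended)
Max reach = 10 + 6
Max reach = 16 m

16 m


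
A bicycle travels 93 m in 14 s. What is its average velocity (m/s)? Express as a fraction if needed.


Given: distance d = 93 m, time t = 14 s
Using v = d / t
v = 93 / 14
v = 93/14 m/s

93/14 m/s


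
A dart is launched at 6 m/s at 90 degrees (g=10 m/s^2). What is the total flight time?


Given: v0 = 6 m/s, theta = 90 deg, g = 10 m/s^2
sin(90) = 1
Using T = 2*v0*sin(theta) / g
T = 2*6*1 / 10
T = 12 / 10
T = 6/5 s

6/5 s


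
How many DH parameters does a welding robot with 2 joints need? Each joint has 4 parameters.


Given: 2 joints, 4 DH parameters per joint (d, theta, a, alpha)
Total DH parameters = number_of_joints * 4
Total = 2 * 4
Total = 8

8


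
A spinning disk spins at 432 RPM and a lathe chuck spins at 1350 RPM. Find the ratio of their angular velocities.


Given: RPM_A = 432, RPM_B = 1350
omega = 2*pi*RPM/60, so omega_A/omega_B = RPM_A / RPM_B
omega_A/omega_B = 432 / 1350
omega_A/omega_B = 8/25

8/25


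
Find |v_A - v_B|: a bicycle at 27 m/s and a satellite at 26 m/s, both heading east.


Given: v_A = 27 m/s east, v_B = 26 m/s east
Both move in the same direction; relative speed = |v_A - v_B|
|27 - 26| = |1|
= 1 m/s

1 m/s


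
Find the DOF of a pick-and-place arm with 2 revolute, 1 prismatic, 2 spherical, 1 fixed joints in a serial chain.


Given: serial robot with 2 revolute, 1 prismatic, 2 spherical, 1 fixed joints
DOF contribution per joint type: revolute=1, prismatic=1, spherical=3, fixed=0
DOF = 2*1 + 1*1 + 2*3 + 1*0
DOF = 9

9


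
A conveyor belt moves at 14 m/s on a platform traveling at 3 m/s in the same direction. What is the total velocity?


Given: object velocity = 14 m/s, platform velocity = 3 m/s (same direction)
Using classical velocity addition: v_total = v_object + v_platform
v_total = 14 + 3
v_total = 17 m/s

17 m/s


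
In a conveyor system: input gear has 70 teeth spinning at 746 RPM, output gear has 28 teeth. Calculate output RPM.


Given: N1 = 70 teeth, w1 = 746 RPM, N2 = 28 teeth
Using N1*w1 = N2*w2
w2 = N1*w1 / N2
w2 = 70*746 / 28
w2 = 52220 / 28
w2 = 1865 RPM

1865 RPM


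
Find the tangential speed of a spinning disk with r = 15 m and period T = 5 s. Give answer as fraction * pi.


Given: radius r = 15 m, period T = 5 s
Using v = 2*pi*r / T
v = 2*pi*15 / 5
v = 30*pi / 5
v = 6*pi m/s

6*pi m/s


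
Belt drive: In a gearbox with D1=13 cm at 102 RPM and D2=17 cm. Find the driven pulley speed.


Given: D1 = 13 cm, w1 = 102 RPM, D2 = 17 cm
Using D1*w1 = D2*w2
w2 = D1*w1 / D2
w2 = 13*102 / 17
w2 = 1326 / 17
w2 = 78 RPM

78 RPM


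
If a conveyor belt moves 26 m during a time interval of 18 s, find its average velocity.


Given: distance d = 26 m, time t = 18 s
Using v = d / t
v = 26 / 18
v = 13/9 m/s

13/9 m/s


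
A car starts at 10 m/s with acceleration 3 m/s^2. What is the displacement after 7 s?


Given: v0 = 10 m/s, a = 3 m/s^2, t = 7 s
Using s = v0*t + (1/2)*a*t^2
s = 10*7 + (1/2)*3*7^2
s = 70 + (1/2)*147
s = 70 + 147/2
s = 287/2

287/2 m


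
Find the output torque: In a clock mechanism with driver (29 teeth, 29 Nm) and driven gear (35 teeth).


Given: N1 = 29, N2 = 35, T1 = 29 Nm
Using T2/T1 = N2/N1
T2 = T1 * N2 / N1
T2 = 29 * 35 / 29
T2 = 1015 / 29
T2 = 35 Nm

35 Nm


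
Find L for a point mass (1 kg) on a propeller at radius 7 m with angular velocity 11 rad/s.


Given: m = 1 kg, r = 7 m, omega = 11 rad/s
For a point mass: I = m*r^2
I = 1*7^2 = 1*49 = 49
L = I*omega = 49*11
L = 539 kg*m^2/s

539 kg*m^2/s


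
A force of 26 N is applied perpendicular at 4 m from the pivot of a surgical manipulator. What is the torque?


Given: F = 26 N, r = 4 m, angle = 90 deg (perpendicular)
Using tau = F * r * sin(90)
sin(90) = 1
tau = 26 * 4 * 1
tau = 104 Nm

104 Nm


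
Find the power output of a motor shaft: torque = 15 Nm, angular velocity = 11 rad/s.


Given: tau = 15 Nm, omega = 11 rad/s
Using P = tau * omega
P = 15 * 11
P = 165 W

165 W


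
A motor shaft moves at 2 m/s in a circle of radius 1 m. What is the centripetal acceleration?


Given: v = 2 m/s, r = 1 m
Using a_c = v^2 / r
a_c = 2^2 / 1
a_c = 4 / 1
a_c = 4 m/s^2

4 m/s^2


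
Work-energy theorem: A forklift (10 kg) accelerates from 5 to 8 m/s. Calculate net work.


Given: m = 10 kg, v0 = 5 m/s, v = 8 m/s
Using W = (1/2)*m*(v^2 - v0^2)
v^2 = 8^2 = 64
v0^2 = 5^2 = 25
v^2 - v0^2 = 64 - 25 = 39
W = (1/2)*10*39 = 195 J

195 J


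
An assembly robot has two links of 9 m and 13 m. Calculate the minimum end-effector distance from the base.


Given: L1 = 9 m, L2 = 13 m
For a 2-link planar arm, min reach = |L1 - L2| (second link folded back)
Min reach = |9 - 13|
Min reach = 4 m

4 m


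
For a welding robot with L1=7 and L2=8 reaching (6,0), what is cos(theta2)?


Given: L1 = 7, L2 = 8, target (x, y) = (6, 0)
Using cos(theta2) = (x^2 + y^2 - L1^2 - L2^2) / (2*L1*L2)
x^2 + y^2 = 6^2 + 0 = 36
L1^2 + L2^2 = 49 + 64 = 113
Numerator = 36 - 113 = -77
Denominator = 2*7*8 = 112
cos(theta2) = -77/112 = -11/16

-11/16


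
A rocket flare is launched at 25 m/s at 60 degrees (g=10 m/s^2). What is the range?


Given: v0 = 25 m/s, theta = 60 deg, g = 10 m/s^2
sin(2*60) = sin(120) = sqrt(3)/2
Using R = v0^2 * sin(2*theta) / g
R = 25^2 * (sqrt(3)/2) / 10
R = 625 * sqrt(3) / 20
R = 125/4*sqrt(3) m

125/4*sqrt(3) m


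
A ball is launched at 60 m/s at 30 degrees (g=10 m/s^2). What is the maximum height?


Given: v0 = 60 m/s, theta = 30 deg, g = 10 m/s^2
sin^2(30) = 1/4
Using H = v0^2 * sin^2(theta) / (2*g)
H = 60^2 * 1/4 / (2*10)
H = 3600 * 1/4 / 20
H = 900 / 20
H = 45 m

45 m


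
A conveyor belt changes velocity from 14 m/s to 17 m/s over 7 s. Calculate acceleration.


Given: initial velocity v0 = 14 m/s, final velocity v = 17 m/s, time t = 7 s
Using a = (v - v0) / t
a = (17 - 14) / 7
a = 3 / 7
a = 3/7 m/s^2

3/7 m/s^2


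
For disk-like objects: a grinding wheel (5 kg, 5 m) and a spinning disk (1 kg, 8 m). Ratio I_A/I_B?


Given: M1=5 kg, R1=5 m, M2=1 kg, R2=8 m
For a disk: I = (1/2)*M*R^2, so I_A/I_B = (M1*R1^2)/(M2*R2^2)
M1*R1^2 = 5*25 = 125
M2*R2^2 = 1*64 = 64
I_A/I_B = 125/64 = 125/64

125/64


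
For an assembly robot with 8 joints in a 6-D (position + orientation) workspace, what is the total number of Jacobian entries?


Given: task space dimension = 6, joints = 8
Jacobian is a 6 x 8 matrix
Total entries = rows * columns
Total = 6 * 8
Total = 48

48


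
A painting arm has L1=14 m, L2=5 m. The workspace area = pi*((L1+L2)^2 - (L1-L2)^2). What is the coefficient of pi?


Given: L1 = 14, L2 = 5
(L1+L2)^2 = (19)^2 = 361
(L1-L2)^2 = (9)^2 = 81
Difference = 361 - 81 = 280
This equals 4*L1*L2 = 4*14*5 = 280
Workspace area = 280*pi

280


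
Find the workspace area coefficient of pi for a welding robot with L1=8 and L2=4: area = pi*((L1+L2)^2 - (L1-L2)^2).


Given: L1 = 8, L2 = 4
(L1+L2)^2 = (12)^2 = 144
(L1-L2)^2 = (4)^2 = 16
Difference = 144 - 16 = 128
This equals 4*L1*L2 = 4*8*4 = 128
Workspace area = 128*pi

128


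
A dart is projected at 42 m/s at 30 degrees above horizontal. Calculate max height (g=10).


Given: v0 = 42 m/s, theta = 30 deg, g = 10 m/s^2
sin^2(30) = 1/4
Using H = v0^2 * sin^2(theta) / (2*g)
H = 42^2 * 1/4 / (2*10)
H = 1764 * 1/4 / 20
H = 441 / 20
H = 441/20 m

441/20 m


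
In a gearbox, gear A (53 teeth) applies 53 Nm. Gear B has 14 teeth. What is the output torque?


Given: N1 = 53, N2 = 14, T1 = 53 Nm
Using T2/T1 = N2/N1
T2 = T1 * N2 / N1
T2 = 53 * 14 / 53
T2 = 742 / 53
T2 = 14 Nm

14 Nm


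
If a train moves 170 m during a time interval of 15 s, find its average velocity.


Given: distance d = 170 m, time t = 15 s
Using v = d / t
v = 170 / 15
v = 34/3 m/s

34/3 m/s


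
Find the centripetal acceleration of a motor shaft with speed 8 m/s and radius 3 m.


Given: v = 8 m/s, r = 3 m
Using a_c = v^2 / r
a_c = 8^2 / 3
a_c = 64 / 3
a_c = 64/3 m/s^2

64/3 m/s^2


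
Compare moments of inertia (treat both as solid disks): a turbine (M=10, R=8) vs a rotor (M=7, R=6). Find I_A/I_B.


Given: M1=10 kg, R1=8 m, M2=7 kg, R2=6 m
For a disk: I = (1/2)*M*R^2, so I_A/I_B = (M1*R1^2)/(M2*R2^2)
M1*R1^2 = 10*64 = 640
M2*R2^2 = 7*36 = 252
I_A/I_B = 640/252 = 160/63

160/63


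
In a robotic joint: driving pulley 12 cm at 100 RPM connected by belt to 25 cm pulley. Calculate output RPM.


Given: D1 = 12 cm, w1 = 100 RPM, D2 = 25 cm
Using D1*w1 = D2*w2
w2 = D1*w1 / D2
w2 = 12*100 / 25
w2 = 1200 / 25
w2 = 48 RPM

48 RPM


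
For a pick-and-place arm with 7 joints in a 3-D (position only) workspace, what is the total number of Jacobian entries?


Given: task space dimension = 3, joints = 7
Jacobian is a 3 x 7 matrix
Total entries = rows * columns
Total = 3 * 7
Total = 21

21


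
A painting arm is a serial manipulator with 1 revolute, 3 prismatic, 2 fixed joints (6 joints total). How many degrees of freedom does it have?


Given: serial robot with 1 revolute, 3 prismatic, 2 fixed joints
DOF contribution per joint type: revolute=1, prismatic=1, spherical=3, fixed=0
DOF = 1*1 + 3*1 + 2*0
DOF = 4

4


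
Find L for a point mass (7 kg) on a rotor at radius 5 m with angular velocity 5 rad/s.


Given: m = 7 kg, r = 5 m, omega = 5 rad/s
For a point mass: I = m*r^2
I = 7*5^2 = 7*25 = 175
L = I*omega = 175*5
L = 875 kg*m^2/s

875 kg*m^2/s


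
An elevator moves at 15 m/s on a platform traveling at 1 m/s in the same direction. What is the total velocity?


Given: object velocity = 15 m/s, platform velocity = 1 m/s (same direction)
Using classical velocity addition: v_total = v_object + v_platform
v_total = 15 + 1
v_total = 16 m/s

16 m/s


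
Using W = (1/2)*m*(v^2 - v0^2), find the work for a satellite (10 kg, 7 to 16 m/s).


Given: m = 10 kg, v0 = 7 m/s, v = 16 m/s
Using W = (1/2)*m*(v^2 - v0^2)
v^2 = 16^2 = 256
v0^2 = 7^2 = 49
v^2 - v0^2 = 256 - 49 = 207
W = (1/2)*10*207 = 1035 J

1035 J


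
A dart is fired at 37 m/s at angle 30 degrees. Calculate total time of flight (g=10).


Given: v0 = 37 m/s, theta = 30 deg, g = 10 m/s^2
sin(30) = 1/2
Using T = 2*v0*sin(theta) / g
T = 2*37*1/2 / 10
T = 37 / 10
T = 37/10 s

37/10 s


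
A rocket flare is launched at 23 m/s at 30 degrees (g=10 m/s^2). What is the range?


Given: v0 = 23 m/s, theta = 30 deg, g = 10 m/s^2
sin(2*30) = sin(60) = sqrt(3)/2
Using R = v0^2 * sin(2*theta) / g
R = 23^2 * (sqrt(3)/2) / 10
R = 529 * sqrt(3) / 20
R = 529/20*sqrt(3) m

529/20*sqrt(3) m


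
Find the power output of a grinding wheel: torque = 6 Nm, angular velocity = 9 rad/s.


Given: tau = 6 Nm, omega = 9 rad/s
Using P = tau * omega
P = 6 * 9
P = 54 W

54 W


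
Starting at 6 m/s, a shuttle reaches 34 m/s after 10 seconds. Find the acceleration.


Given: initial velocity v0 = 6 m/s, final velocity v = 34 m/s, time t = 10 s
Using a = (v - v0) / t
a = (34 - 6) / 10
a = 28 / 10
a = 14/5 m/s^2

14/5 m/s^2


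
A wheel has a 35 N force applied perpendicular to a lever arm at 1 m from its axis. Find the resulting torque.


Given: F = 35 N, r = 1 m, angle = 90 deg (perpendicular)
Using tau = F * r * sin(90)
sin(90) = 1
tau = 35 * 1 * 1
tau = 35 Nm

35 Nm


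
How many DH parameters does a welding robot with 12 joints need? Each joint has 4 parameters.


Given: 12 joints, 4 DH parameters per joint (d, theta, a, alpha)
Total DH parameters = number_of_joints * 4
Total = 12 * 4
Total = 48

48


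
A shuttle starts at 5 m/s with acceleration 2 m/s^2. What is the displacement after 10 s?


Given: v0 = 5 m/s, a = 2 m/s^2, t = 10 s
Using s = v0*t + (1/2)*a*t^2
s = 5*10 + (1/2)*2*10^2
s = 50 + (1/2)*200
s = 50 + 100
s = 150

150 m


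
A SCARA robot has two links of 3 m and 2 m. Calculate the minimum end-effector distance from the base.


Given: L1 = 3 m, L2 = 2 m
For a 2-link planar arm, min reach = |L1 - L2| (second link folded back)
Min reach = |3 - 2|
Min reach = 1 m

1 m


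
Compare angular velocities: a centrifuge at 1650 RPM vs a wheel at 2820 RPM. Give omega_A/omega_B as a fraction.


Given: RPM_A = 1650, RPM_B = 2820
omega = 2*pi*RPM/60, so omega_A/omega_B = RPM_A / RPM_B
omega_A/omega_B = 1650 / 2820
omega_A/omega_B = 55/94

55/94


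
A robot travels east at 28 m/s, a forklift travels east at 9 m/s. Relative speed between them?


Given: v_A = 28 m/s east, v_B = 9 m/s east
Both move in the same direction; relative speed = |v_A - v_B|
|28 - 9| = |19|
= 19 m/s

19 m/s


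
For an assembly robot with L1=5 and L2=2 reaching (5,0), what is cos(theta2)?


Given: L1 = 5, L2 = 2, target (x, y) = (5, 0)
Using cos(theta2) = (x^2 + y^2 - L1^2 - L2^2) / (2*L1*L2)
x^2 + y^2 = 5^2 + 0 = 25
L1^2 + L2^2 = 25 + 4 = 29
Numerator = 25 - 29 = -4
Denominator = 2*5*2 = 20
cos(theta2) = -4/20 = -1/5

-1/5


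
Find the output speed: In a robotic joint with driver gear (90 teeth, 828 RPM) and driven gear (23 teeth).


Given: N1 = 90 teeth, w1 = 828 RPM, N2 = 23 teeth
Using N1*w1 = N2*w2
w2 = N1*w1 / N2
w2 = 90*828 / 23
w2 = 74520 / 23
w2 = 3240 RPM

3240 RPM


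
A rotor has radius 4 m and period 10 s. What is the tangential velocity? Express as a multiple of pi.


Given: radius r = 4 m, period T = 10 s
Using v = 2*pi*r / T
v = 2*pi*4 / 10
v = 8*pi / 10
v = 4/5*pi m/s

4/5*pi m/s


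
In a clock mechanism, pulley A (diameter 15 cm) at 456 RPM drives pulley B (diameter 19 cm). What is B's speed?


Given: D1 = 15 cm, w1 = 456 RPM, D2 = 19 cm
Using D1*w1 = D2*w2
w2 = D1*w1 / D2
w2 = 15*456 / 19
w2 = 6840 / 19
w2 = 360 RPM

360 RPM


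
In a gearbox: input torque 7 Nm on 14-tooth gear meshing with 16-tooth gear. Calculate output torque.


Given: N1 = 14, N2 = 16, T1 = 7 Nm
Using T2/T1 = N2/N1
T2 = T1 * N2 / N1
T2 = 7 * 16 / 14
T2 = 112 / 14
T2 = 8 Nm

8 Nm


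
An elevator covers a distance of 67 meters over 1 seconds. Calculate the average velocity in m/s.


Given: distance d = 67 m, time t = 1 s
Using v = d / t
v = 67 / 1
v = 67 m/s

67 m/s


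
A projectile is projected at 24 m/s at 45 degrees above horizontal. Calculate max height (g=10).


Given: v0 = 24 m/s, theta = 45 deg, g = 10 m/s^2
sin^2(45) = 1/2
Using H = v0^2 * sin^2(theta) / (2*g)
H = 24^2 * 1/2 / (2*10)
H = 576 * 1/2 / 20
H = 288 / 20
H = 72/5 m

72/5 m


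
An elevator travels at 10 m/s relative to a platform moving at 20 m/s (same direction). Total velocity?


Given: object velocity = 10 m/s, platform velocity = 20 m/s (same direction)
Using classical velocity addition: v_total = v_object + v_platform
v_total = 10 + 20
v_total = 30 m/s

30 m/s


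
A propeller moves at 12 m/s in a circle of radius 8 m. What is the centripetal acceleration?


Given: v = 12 m/s, r = 8 m
Using a_c = v^2 / r
a_c = 12^2 / 8
a_c = 144 / 8
a_c = 18 m/s^2

18 m/s^2


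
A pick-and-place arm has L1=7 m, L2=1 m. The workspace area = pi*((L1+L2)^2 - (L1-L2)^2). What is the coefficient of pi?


Given: L1 = 7, L2 = 1
(L1+L2)^2 = (8)^2 = 64
(L1-L2)^2 = (6)^2 = 36
Difference = 64 - 36 = 28
This equals 4*L1*L2 = 4*7*1 = 28
Workspace area = 28*pi

28


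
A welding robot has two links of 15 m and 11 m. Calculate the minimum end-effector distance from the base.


Given: L1 = 15 m, L2 = 11 m
For a 2-link planar arm, min reach = |L1 - L2| (second link folded back)
Min reach = |15 - 11|
Min reach = 4 m

4 m


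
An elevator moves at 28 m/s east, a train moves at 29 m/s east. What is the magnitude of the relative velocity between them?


Given: v_A = 28 m/s east, v_B = 29 m/s east
Both move in the same direction; relative speed = |v_A - v_B|
|28 - 29| = |-1|
= 1 m/s

1 m/s


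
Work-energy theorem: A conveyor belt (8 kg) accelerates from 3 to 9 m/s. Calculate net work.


Given: m = 8 kg, v0 = 3 m/s, v = 9 m/s
Using W = (1/2)*m*(v^2 - v0^2)
v^2 = 9^2 = 81
v0^2 = 3^2 = 9
v^2 - v0^2 = 81 - 9 = 72
W = (1/2)*8*72 = 288 J

288 J


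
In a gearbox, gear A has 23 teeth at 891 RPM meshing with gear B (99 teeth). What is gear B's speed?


Given: N1 = 23 teeth, w1 = 891 RPM, N2 = 99 teeth
Using N1*w1 = N2*w2
w2 = N1*w1 / N2
w2 = 23*891 / 99
w2 = 20493 / 99
w2 = 207 RPM

207 RPM


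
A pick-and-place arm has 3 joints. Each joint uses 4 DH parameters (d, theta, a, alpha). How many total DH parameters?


Given: 3 joints, 4 DH parameters per joint (d, theta, a, alpha)
Total DH parameters = number_of_joints * 4
Total = 3 * 4
Total = 12

12


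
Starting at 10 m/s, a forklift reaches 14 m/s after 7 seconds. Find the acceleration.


Given: initial velocity v0 = 10 m/s, final velocity v = 14 m/s, time t = 7 s
Using a = (v - v0) / t
a = (14 - 10) / 7
a = 4 / 7
a = 4/7 m/s^2

4/7 m/s^2


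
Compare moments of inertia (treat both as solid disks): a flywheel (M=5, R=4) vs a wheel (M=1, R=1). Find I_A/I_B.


Given: M1=5 kg, R1=4 m, M2=1 kg, R2=1 m
For a disk: I = (1/2)*M*R^2, so I_A/I_B = (M1*R1^2)/(M2*R2^2)
M1*R1^2 = 5*16 = 80
M2*R2^2 = 1*1 = 1
I_A/I_B = 80/1 = 80

80


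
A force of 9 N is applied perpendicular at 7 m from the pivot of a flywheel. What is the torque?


Given: F = 9 N, r = 7 m, angle = 90 deg (perpendicular)
Using tau = F * r * sin(90)
sin(90) = 1
tau = 9 * 7 * 1
tau = 63 Nm

63 Nm


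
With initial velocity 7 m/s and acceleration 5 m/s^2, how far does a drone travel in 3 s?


Given: v0 = 7 m/s, a = 5 m/s^2, t = 3 s
Using s = v0*t + (1/2)*a*t^2
s = 7*3 + (1/2)*5*3^2
s = 21 + (1/2)*45
s = 21 + 45/2
s = 87/2

87/2 m


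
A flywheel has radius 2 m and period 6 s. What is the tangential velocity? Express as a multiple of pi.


Given: radius r = 2 m, period T = 6 s
Using v = 2*pi*r / T
v = 2*pi*2 / 6
v = 4*pi / 6
v = 2/3*pi m/s

2/3*pi m/s


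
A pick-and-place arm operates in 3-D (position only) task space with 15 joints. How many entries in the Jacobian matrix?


Given: task space dimension = 3, joints = 15
Jacobian is a 3 x 15 matrix
Total entries = rows * columns
Total = 3 * 15
Total = 45

45


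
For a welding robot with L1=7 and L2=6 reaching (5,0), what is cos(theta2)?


Given: L1 = 7, L2 = 6, target (x, y) = (5, 0)
Using cos(theta2) = (x^2 + y^2 - L1^2 - L2^2) / (2*L1*L2)
x^2 + y^2 = 5^2 + 0 = 25
L1^2 + L2^2 = 49 + 36 = 85
Numerator = 25 - 85 = -60
Denominator = 2*7*6 = 84
cos(theta2) = -60/84 = -5/7

-5/7


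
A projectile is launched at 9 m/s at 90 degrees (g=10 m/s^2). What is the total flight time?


Given: v0 = 9 m/s, theta = 90 deg, g = 10 m/s^2
sin(90) = 1
Using T = 2*v0*sin(theta) / g
T = 2*9*1 / 10
T = 18 / 10
T = 9/5 s

9/5 s


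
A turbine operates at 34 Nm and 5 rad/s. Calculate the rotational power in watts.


Given: tau = 34 Nm, omega = 5 rad/s
Using P = tau * omega
P = 34 * 5
P = 170 W

170 W


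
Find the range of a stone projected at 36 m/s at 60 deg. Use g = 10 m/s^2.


Given: v0 = 36 m/s, theta = 60 deg, g = 10 m/s^2
sin(2*60) = sin(120) = sqrt(3)/2
Using R = v0^2 * sin(2*theta) / g
R = 36^2 * (sqrt(3)/2) / 10
R = 1296 * sqrt(3) / 20
R = 324/5*sqrt(3) m

324/5*sqrt(3) m


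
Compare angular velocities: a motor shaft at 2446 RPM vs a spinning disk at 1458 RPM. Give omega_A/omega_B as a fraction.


Given: RPM_A = 2446, RPM_B = 1458
omega = 2*pi*RPM/60, so omega_A/omega_B = RPM_A / RPM_B
omega_A/omega_B = 2446 / 1458
omega_A/omega_B = 1223/729

1223/729


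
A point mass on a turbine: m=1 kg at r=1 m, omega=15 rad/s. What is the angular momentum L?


Given: m = 1 kg, r = 1 m, omega = 15 rad/s
For a point mass: I = m*r^2
I = 1*1^2 = 1*1 = 1
L = I*omega = 1*15
L = 15 kg*m^2/s

15 kg*m^2/s


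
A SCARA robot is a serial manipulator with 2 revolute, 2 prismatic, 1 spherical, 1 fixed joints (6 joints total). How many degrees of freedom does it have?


Given: serial robot with 2 revolute, 2 prismatic, 1 spherical, 1 fixed joints
DOF contribution per joint type: revolute=1, prismatic=1, spherical=3, fixed=0
DOF = 2*1 + 2*1 + 1*3 + 1*0
DOF = 7

7


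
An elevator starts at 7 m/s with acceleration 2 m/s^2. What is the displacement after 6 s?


Given: v0 = 7 m/s, a = 2 m/s^2, t = 6 s
Using s = v0*t + (1/2)*a*t^2
s = 7*6 + (1/2)*2*6^2
s = 42 + (1/2)*72
s = 42 + 36
s = 78

78 m


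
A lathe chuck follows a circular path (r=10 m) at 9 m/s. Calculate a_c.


Given: v = 9 m/s, r = 10 m
Using a_c = v^2 / r
a_c = 9^2 / 10
a_c = 81 / 10
a_c = 81/10 m/s^2

81/10 m/s^2


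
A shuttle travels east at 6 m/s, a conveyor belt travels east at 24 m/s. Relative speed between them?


Given: v_A = 6 m/s east, v_B = 24 m/s east
Both move in the same direction; relative speed = |v_A - v_B|
|6 - 24| = |-18|
= 18 m/s

18 m/s


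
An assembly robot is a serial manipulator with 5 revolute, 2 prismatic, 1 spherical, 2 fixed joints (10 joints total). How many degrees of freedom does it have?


Given: serial robot with 5 revolute, 2 prismatic, 1 spherical, 2 fixed joints
DOF contribution per joint type: revolute=1, prismatic=1, spherical=3, fixed=0
DOF = 5*1 + 2*1 + 1*3 + 2*0
DOF = 10

10


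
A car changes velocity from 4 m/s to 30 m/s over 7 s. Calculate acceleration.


Given: initial velocity v0 = 4 m/s, final velocity v = 30 m/s, time t = 7 s
Using a = (v - v0) / t
a = (30 - 4) / 7
a = 26 / 7
a = 26/7 m/s^2

26/7 m/s^2


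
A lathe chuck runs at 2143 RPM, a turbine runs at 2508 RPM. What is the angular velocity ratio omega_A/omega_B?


Given: RPM_A = 2143, RPM_B = 2508
omega = 2*pi*RPM/60, so omega_A/omega_B = RPM_A / RPM_B
omega_A/omega_B = 2143 / 2508
omega_A/omega_B = 2143/2508

2143/2508


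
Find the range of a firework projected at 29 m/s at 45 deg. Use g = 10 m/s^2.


Given: v0 = 29 m/s, theta = 45 deg, g = 10 m/s^2
sin(2*45) = sin(90) = 1
Using R = v0^2 * sin(2*theta) / g
R = 29^2 * 1 / 10
R = 841 / 10
R = 841/10 m

841/10 m


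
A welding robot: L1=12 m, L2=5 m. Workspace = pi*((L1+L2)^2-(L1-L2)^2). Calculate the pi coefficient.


Given: L1 = 12, L2 = 5
(L1+L2)^2 = (17)^2 = 289
(L1-L2)^2 = (7)^2 = 49
Difference = 289 - 49 = 240
This equals 4*L1*L2 = 4*12*5 = 240
Workspace area = 240*pi

240


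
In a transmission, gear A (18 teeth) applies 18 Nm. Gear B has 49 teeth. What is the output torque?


Given: N1 = 18, N2 = 49, T1 = 18 Nm
Using T2/T1 = N2/N1
T2 = T1 * N2 / N1
T2 = 18 * 49 / 18
T2 = 882 / 18
T2 = 49 Nm

49 Nm


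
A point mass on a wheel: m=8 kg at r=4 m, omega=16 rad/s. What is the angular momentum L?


Given: m = 8 kg, r = 4 m, omega = 16 rad/s
For a point mass: I = m*r^2
I = 8*4^2 = 8*16 = 128
L = I*omega = 128*16
L = 2048 kg*m^2/s

2048 kg*m^2/s


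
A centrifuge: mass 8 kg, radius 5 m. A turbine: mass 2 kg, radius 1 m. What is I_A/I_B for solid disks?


Given: M1=8 kg, R1=5 m, M2=2 kg, R2=1 m
For a disk: I = (1/2)*M*R^2, so I_A/I_B = (M1*R1^2)/(M2*R2^2)
M1*R1^2 = 8*25 = 200
M2*R2^2 = 2*1 = 2
I_A/I_B = 200/2 = 100

100


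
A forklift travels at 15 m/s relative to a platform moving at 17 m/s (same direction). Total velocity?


Given: object velocity = 15 m/s, platform velocity = 17 m/s (same direction)
Using classical velocity addition: v_total = v_object + v_platform
v_total = 15 + 17
v_total = 32 m/s

32 m/s


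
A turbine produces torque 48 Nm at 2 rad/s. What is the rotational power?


Given: tau = 48 Nm, omega = 2 rad/s
Using P = tau * omega
P = 48 * 2
P = 96 W

96 W


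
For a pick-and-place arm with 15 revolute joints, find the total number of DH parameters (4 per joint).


Given: 15 joints, 4 DH parameters per joint (d, theta, a, alpha)
Total DH parameters = number_of_joints * 4
Total = 15 * 4
Total = 60

60


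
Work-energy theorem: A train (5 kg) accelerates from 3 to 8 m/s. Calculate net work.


Given: m = 5 kg, v0 = 3 m/s, v = 8 m/s
Using W = (1/2)*m*(v^2 - v0^2)
v^2 = 8^2 = 64
v0^2 = 3^2 = 9
v^2 - v0^2 = 64 - 9 = 55
W = (1/2)*5*55 = 275/2 J

275/2 J


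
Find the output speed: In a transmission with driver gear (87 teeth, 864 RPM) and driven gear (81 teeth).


Given: N1 = 87 teeth, w1 = 864 RPM, N2 = 81 teeth
Using N1*w1 = N2*w2
w2 = N1*w1 / N2
w2 = 87*864 / 81
w2 = 75168 / 81
w2 = 928 RPM

928 RPM


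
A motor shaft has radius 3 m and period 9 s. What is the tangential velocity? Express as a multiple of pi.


Given: radius r = 3 m, period T = 9 s
Using v = 2*pi*r / T
v = 2*pi*3 / 9
v = 6*pi / 9
v = 2/3*pi m/s

2/3*pi m/s


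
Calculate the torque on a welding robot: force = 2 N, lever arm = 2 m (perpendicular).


Given: F = 2 N, r = 2 m, angle = 90 deg (perpendicular)
Using tau = F * r * sin(90)
sin(90) = 1
tau = 2 * 2 * 1
tau = 4 Nm

4 Nm


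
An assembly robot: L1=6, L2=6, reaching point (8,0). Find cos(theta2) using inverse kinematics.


Given: L1 = 6, L2 = 6, target (x, y) = (8, 0)
Using cos(theta2) = (x^2 + y^2 - L1^2 - L2^2) / (2*L1*L2)
x^2 + y^2 = 8^2 + 0 = 64
L1^2 + L2^2 = 36 + 36 = 72
Numerator = 64 - 72 = -8
Denominator = 2*6*6 = 72
cos(theta2) = -8/72 = -1/9

-1/9


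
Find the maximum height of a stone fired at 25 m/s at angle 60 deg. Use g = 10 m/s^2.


Given: v0 = 25 m/s, theta = 60 deg, g = 10 m/s^2
sin^2(60) = 3/4
Using H = v0^2 * sin^2(theta) / (2*g)
H = 25^2 * 3/4 / (2*10)
H = 625 * 3/4 / 20
H = 1875/4 / 20
H = 375/16 m

375/16 m


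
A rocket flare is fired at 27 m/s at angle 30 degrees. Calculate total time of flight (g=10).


Given: v0 = 27 m/s, theta = 30 deg, g = 10 m/s^2
sin(30) = 1/2
Using T = 2*v0*sin(theta) / g
T = 2*27*1/2 / 10
T = 27 / 10
T = 27/10 s

27/10 s


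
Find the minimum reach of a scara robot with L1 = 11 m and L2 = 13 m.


Given: L1 = 11 m, L2 = 13 m
For a 2-link planar arm, min reach = |L1 - L2| (second link folded back)
Min reach = |11 - 13|
Min reach = 2 m

2 m


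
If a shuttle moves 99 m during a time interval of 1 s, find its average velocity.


Given: distance d = 99 m, time t = 1 s
Using v = d / t
v = 99 / 1
v = 99 m/s

99 m/s


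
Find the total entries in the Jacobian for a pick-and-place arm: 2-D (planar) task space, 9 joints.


Given: task space dimension = 2, joints = 9
Jacobian is a 2 x 9 matrix
Total entries = rows * columns
Total = 2 * 9
Total = 18

18


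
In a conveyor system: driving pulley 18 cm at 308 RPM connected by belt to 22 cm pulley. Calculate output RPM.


Given: D1 = 18 cm, w1 = 308 RPM, D2 = 22 cm
Using D1*w1 = D2*w2
w2 = D1*w1 / D2
w2 = 18*308 / 22
w2 = 5544 / 22
w2 = 252 RPM

252 RPM


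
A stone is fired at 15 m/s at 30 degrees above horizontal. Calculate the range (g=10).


Given: v0 = 15 m/s, theta = 30 deg, g = 10 m/s^2
sin(2*30) = sin(60) = sqrt(3)/2
Using R = v0^2 * sin(2*theta) / g
R = 15^2 * (sqrt(3)/2) / 10
R = 225 * sqrt(3) / 20
R = 45/4*sqrt(3) m

45/4*sqrt(3) m


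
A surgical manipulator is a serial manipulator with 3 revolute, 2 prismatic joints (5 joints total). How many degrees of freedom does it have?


Given: serial robot with 3 revolute, 2 prismatic joints
DOF contribution per joint type: revolute=1, prismatic=1, spherical=3, fixed=0
DOF = 3*1 + 2*1
DOF = 5

5


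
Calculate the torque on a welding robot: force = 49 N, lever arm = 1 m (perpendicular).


Given: F = 49 N, r = 1 m, angle = 90 deg (perpendicular)
Using tau = F * r * sin(90)
sin(90) = 1
tau = 49 * 1 * 1
tau = 49 Nm

49 Nm


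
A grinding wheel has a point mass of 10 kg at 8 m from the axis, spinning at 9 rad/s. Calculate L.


Given: m = 10 kg, r = 8 m, omega = 9 rad/s
For a point mass: I = m*r^2
I = 10*8^2 = 10*64 = 640
L = I*omega = 640*9
L = 5760 kg*m^2/s

5760 kg*m^2/s


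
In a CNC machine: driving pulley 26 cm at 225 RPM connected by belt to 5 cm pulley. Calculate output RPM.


Given: D1 = 26 cm, w1 = 225 RPM, D2 = 5 cm
Using D1*w1 = D2*w2
w2 = D1*w1 / D2
w2 = 26*225 / 5
w2 = 5850 / 5
w2 = 1170 RPM

1170 RPM


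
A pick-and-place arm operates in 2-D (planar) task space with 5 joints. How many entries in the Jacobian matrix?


Given: task space dimension = 2, joints = 5
Jacobian is a 2 x 5 matrix
Total entries = rows * columns
Total = 2 * 5
Total = 10

10


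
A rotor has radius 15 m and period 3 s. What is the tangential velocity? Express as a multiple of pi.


Given: radius r = 15 m, period T = 3 s
Using v = 2*pi*r / T
v = 2*pi*15 / 3
v = 30*pi / 3
v = 10*pi m/s

10*pi m/s


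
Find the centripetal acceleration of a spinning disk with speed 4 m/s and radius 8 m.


Given: v = 4 m/s, r = 8 m
Using a_c = v^2 / r
a_c = 4^2 / 8
a_c = 16 / 8
a_c = 2 m/s^2

2 m/s^2


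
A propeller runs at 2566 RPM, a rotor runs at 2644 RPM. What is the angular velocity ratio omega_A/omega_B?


Given: RPM_A = 2566, RPM_B = 2644
omega = 2*pi*RPM/60, so omega_A/omega_B = RPM_A / RPM_B
omega_A/omega_B = 2566 / 2644
omega_A/omega_B = 1283/1322

1283/1322


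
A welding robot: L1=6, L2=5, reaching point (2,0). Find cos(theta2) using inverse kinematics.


Given: L1 = 6, L2 = 5, target (x, y) = (2, 0)
Using cos(theta2) = (x^2 + y^2 - L1^2 - L2^2) / (2*L1*L2)
x^2 + y^2 = 2^2 + 0 = 4
L1^2 + L2^2 = 36 + 25 = 61
Numerator = 4 - 61 = -57
Denominator = 2*6*5 = 60
cos(theta2) = -57/60 = -19/20

-19/20


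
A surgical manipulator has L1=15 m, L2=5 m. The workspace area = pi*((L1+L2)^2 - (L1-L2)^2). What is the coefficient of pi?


Given: L1 = 15, L2 = 5
(L1+L2)^2 = (20)^2 = 400
(L1-L2)^2 = (10)^2 = 100
Difference = 400 - 100 = 300
This equals 4*L1*L2 = 4*15*5 = 300
Workspace area = 300*pi

300


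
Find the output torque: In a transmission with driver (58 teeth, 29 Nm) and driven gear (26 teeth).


Given: N1 = 58, N2 = 26, T1 = 29 Nm
Using T2/T1 = N2/N1
T2 = T1 * N2 / N1
T2 = 29 * 26 / 58
T2 = 754 / 58
T2 = 13 Nm

13 Nm


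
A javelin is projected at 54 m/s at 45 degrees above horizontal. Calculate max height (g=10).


Given: v0 = 54 m/s, theta = 45 deg, g = 10 m/s^2
sin^2(45) = 1/2
Using H = v0^2 * sin^2(theta) / (2*g)
H = 54^2 * 1/2 / (2*10)
H = 2916 * 1/2 / 20
H = 1458 / 20
H = 729/10 m

729/10 m


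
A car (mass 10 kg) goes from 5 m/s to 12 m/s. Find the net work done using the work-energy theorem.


Given: m = 10 kg, v0 = 5 m/s, v = 12 m/s
Using W = (1/2)*m*(v^2 - v0^2)
v^2 = 12^2 = 144
v0^2 = 5^2 = 25
v^2 - v0^2 = 144 - 25 = 119
W = (1/2)*10*119 = 595 J

595 J


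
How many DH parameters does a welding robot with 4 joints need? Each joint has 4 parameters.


Given: 4 joints, 4 DH parameters per joint (d, theta, a, alpha)
Total DH parameters = number_of_joints * 4
Total = 4 * 4
Total = 16

16


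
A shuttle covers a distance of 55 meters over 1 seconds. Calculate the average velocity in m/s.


Given: distance d = 55 m, time t = 1 s
Using v = d / t
v = 55 / 1
v = 55 m/s

55 m/s


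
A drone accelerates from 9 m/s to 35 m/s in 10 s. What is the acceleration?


Given: initial velocity v0 = 9 m/s, final velocity v = 35 m/s, time t = 10 s
Using a = (v - v0) / t
a = (35 - 9) / 10
a = 26 / 10
a = 13/5 m/s^2

13/5 m/s^2


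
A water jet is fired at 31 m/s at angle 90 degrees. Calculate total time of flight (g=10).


Given: v0 = 31 m/s, theta = 90 deg, g = 10 m/s^2
sin(90) = 1
Using T = 2*v0*sin(theta) / g
T = 2*31*1 / 10
T = 62 / 10
T = 31/5 s

31/5 s


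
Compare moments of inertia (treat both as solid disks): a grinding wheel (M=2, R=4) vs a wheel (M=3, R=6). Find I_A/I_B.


Given: M1=2 kg, R1=4 m, M2=3 kg, R2=6 m
For a disk: I = (1/2)*M*R^2, so I_A/I_B = (M1*R1^2)/(M2*R2^2)
M1*R1^2 = 2*16 = 32
M2*R2^2 = 3*36 = 108
I_A/I_B = 32/108 = 8/27

8/27


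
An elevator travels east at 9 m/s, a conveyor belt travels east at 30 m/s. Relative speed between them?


Given: v_A = 9 m/s east, v_B = 30 m/s east
Both move in the same direction; relative speed = |v_A - v_B|
|9 - 30| = |-21|
= 21 m/s

21 m/s


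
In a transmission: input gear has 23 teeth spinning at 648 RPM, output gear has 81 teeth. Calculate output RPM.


Given: N1 = 23 teeth, w1 = 648 RPM, N2 = 81 teeth
Using N1*w1 = N2*w2
w2 = N1*w1 / N2
w2 = 23*648 / 81
w2 = 14904 / 81
w2 = 184 RPM

184 RPM


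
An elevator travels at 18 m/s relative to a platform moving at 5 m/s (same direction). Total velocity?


Given: object velocity = 18 m/s, platform velocity = 5 m/s (same direction)
Using classical velocity addition: v_total = v_object + v_platform
v_total = 18 + 5
v_total = 23 m/s

23 m/s


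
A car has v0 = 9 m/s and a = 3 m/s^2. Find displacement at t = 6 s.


Given: v0 = 9 m/s, a = 3 m/s^2, t = 6 s
Using s = v0*t + (1/2)*a*t^2
s = 9*6 + (1/2)*3*6^2
s = 54 + (1/2)*108
s = 54 + 54
s = 108

108 m


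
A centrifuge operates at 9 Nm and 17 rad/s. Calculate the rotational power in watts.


Given: tau = 9 Nm, omega = 17 rad/s
Using P = tau * omega
P = 9 * 17
P = 153 W

153 W


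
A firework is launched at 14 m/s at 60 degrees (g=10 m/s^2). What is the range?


Given: v0 = 14 m/s, theta = 60 deg, g = 10 m/s^2
sin(2*60) = sin(120) = sqrt(3)/2
Using R = v0^2 * sin(2*theta) / g
R = 14^2 * (sqrt(3)/2) / 10
R = 196 * sqrt(3) / 20
R = 49/5*sqrt(3) m

49/5*sqrt(3) m


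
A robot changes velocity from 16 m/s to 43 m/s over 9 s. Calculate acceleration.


Given: initial velocity v0 = 16 m/s, final velocity v = 43 m/s, time t = 9 s
Using a = (v - v0) / t
a = (43 - 16) / 9
a = 27 / 9
a = 3 m/s^2

3 m/s^2


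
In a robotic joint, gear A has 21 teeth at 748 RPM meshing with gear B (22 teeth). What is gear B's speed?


Given: N1 = 21 teeth, w1 = 748 RPM, N2 = 22 teeth
Using N1*w1 = N2*w2
w2 = N1*w1 / N2
w2 = 21*748 / 22
w2 = 15708 / 22
w2 = 714 RPM

714 RPM


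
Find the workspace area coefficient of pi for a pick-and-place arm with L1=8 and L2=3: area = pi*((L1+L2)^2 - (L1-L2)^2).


Given: L1 = 8, L2 = 3
(L1+L2)^2 = (11)^2 = 121
(L1-L2)^2 = (5)^2 = 25
Difference = 121 - 25 = 96
This equals 4*L1*L2 = 4*8*3 = 96
Workspace area = 96*pi

96


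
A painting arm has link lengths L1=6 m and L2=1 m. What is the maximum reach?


Given: L1 = 6 m, L2 = 1 m
For a 2-link planar arm, max reach = L1 + L2 (fully extended)
Max reach = 6 + 1
Max reach = 7 m

7 m


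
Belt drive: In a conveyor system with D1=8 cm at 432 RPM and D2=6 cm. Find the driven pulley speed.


Given: D1 = 8 cm, w1 = 432 RPM, D2 = 6 cm
Using D1*w1 = D2*w2
w2 = D1*w1 / D2
w2 = 8*432 / 6
w2 = 3456 / 6
w2 = 576 RPM

576 RPM


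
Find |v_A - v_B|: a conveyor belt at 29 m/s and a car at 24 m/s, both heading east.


Given: v_A = 29 m/s east, v_B = 24 m/s east
Both move in the same direction; relative speed = |v_A - v_B|
|29 - 24| = |5|
= 5 m/s

5 m/s


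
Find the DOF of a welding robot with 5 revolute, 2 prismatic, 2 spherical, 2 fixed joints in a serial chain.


Given: serial robot with 5 revolute, 2 prismatic, 2 spherical, 2 fixed joints
DOF contribution per joint type: revolute=1, prismatic=1, spherical=3, fixed=0
DOF = 5*1 + 2*1 + 2*3 + 2*0
DOF = 13

13


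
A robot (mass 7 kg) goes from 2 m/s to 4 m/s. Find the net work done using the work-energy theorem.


Given: m = 7 kg, v0 = 2 m/s, v = 4 m/s
Using W = (1/2)*m*(v^2 - v0^2)
v^2 = 4^2 = 16
v0^2 = 2^2 = 4
v^2 - v0^2 = 16 - 4 = 12
W = (1/2)*7*12 = 42 J

42 J


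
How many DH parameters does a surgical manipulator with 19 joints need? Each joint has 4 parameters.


Given: 19 joints, 4 DH parameters per joint (d, theta, a, alpha)
Total DH parameters = number_of_joints * 4
Total = 19 * 4
Total = 76

76


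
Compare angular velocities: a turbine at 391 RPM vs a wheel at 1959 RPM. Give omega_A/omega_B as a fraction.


Given: RPM_A = 391, RPM_B = 1959
omega = 2*pi*RPM/60, so omega_A/omega_B = RPM_A / RPM_B
omega_A/omega_B = 391 / 1959
omega_A/omega_B = 391/1959

391/1959


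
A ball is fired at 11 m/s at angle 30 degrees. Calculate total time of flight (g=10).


Given: v0 = 11 m/s, theta = 30 deg, g = 10 m/s^2
sin(30) = 1/2
Using T = 2*v0*sin(theta) / g
T = 2*11*1/2 / 10
T = 11 / 10
T = 11/10 s

11/10 s


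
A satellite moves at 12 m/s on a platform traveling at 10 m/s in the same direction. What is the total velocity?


Given: object velocity = 12 m/s, platform velocity = 10 m/s (same direction)
Using classical velocity addition: v_total = v_object + v_platform
v_total = 12 + 10
v_total = 22 m/s

22 m/s


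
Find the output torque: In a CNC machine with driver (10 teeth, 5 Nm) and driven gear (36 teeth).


Given: N1 = 10, N2 = 36, T1 = 5 Nm
Using T2/T1 = N2/N1
T2 = T1 * N2 / N1
T2 = 5 * 36 / 10
T2 = 180 / 10
T2 = 18 Nm

18 Nm


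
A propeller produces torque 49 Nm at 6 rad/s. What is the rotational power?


Given: tau = 49 Nm, omega = 6 rad/s
Using P = tau * omega
P = 49 * 6
P = 294 W

294 W


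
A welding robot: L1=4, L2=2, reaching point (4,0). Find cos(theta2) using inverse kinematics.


Given: L1 = 4, L2 = 2, target (x, y) = (4, 0)
Using cos(theta2) = (x^2 + y^2 - L1^2 - L2^2) / (2*L1*L2)
x^2 + y^2 = 4^2 + 0 = 16
L1^2 + L2^2 = 16 + 4 = 20
Numerator = 16 - 20 = -4
Denominator = 2*4*2 = 16
cos(theta2) = -4/16 = -1/4

-1/4


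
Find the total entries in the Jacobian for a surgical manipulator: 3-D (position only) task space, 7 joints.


Given: task space dimension = 3, joints = 7
Jacobian is a 3 x 7 matrix
Total entries = rows * columns
Total = 3 * 7
Total = 21

21


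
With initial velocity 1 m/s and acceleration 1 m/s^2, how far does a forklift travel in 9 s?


Given: v0 = 1 m/s, a = 1 m/s^2, t = 9 s
Using s = v0*t + (1/2)*a*t^2
s = 1*9 + (1/2)*1*9^2
s = 9 + (1/2)*81
s = 9 + 81/2
s = 99/2

99/2 m


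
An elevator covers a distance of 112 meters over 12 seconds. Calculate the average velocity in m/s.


Given: distance d = 112 m, time t = 12 s
Using v = d / t
v = 112 / 12
v = 28/3 m/s

28/3 m/s


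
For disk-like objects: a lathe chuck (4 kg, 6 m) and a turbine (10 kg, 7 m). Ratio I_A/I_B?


Given: M1=4 kg, R1=6 m, M2=10 kg, R2=7 m
For a disk: I = (1/2)*M*R^2, so I_A/I_B = (M1*R1^2)/(M2*R2^2)
M1*R1^2 = 4*36 = 144
M2*R2^2 = 10*49 = 490
I_A/I_B = 144/490 = 72/245

72/245


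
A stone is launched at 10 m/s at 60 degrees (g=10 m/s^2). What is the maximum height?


Given: v0 = 10 m/s, theta = 60 deg, g = 10 m/s^2
sin^2(60) = 3/4
Using H = v0^2 * sin^2(theta) / (2*g)
H = 10^2 * 3/4 / (2*10)
H = 100 * 3/4 / 20
H = 75 / 20
H = 15/4 m

15/4 m


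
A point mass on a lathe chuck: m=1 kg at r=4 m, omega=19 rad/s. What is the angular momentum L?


Given: m = 1 kg, r = 4 m, omega = 19 rad/s
For a point mass: I = m*r^2
I = 1*4^2 = 1*16 = 16
L = I*omega = 16*19
L = 304 kg*m^2/s

304 kg*m^2/s


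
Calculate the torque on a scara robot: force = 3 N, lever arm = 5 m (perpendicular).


Given: F = 3 N, r = 5 m, angle = 90 deg (perpendicular)
Using tau = F * r * sin(90)
sin(90) = 1
tau = 3 * 5 * 1
tau = 15 Nm

15 Nm


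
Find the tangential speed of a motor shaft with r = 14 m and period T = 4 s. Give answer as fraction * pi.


Given: radius r = 14 m, period T = 4 s
Using v = 2*pi*r / T
v = 2*pi*14 / 4
v = 28*pi / 4
v = 7*pi m/s

7*pi m/s


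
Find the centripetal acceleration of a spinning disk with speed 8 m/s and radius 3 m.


Given: v = 8 m/s, r = 3 m
Using a_c = v^2 / r
a_c = 8^2 / 3
a_c = 64 / 3
a_c = 64/3 m/s^2

64/3 m/s^2


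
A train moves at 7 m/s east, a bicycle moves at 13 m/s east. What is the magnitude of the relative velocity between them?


Given: v_A = 7 m/s east, v_B = 13 m/s east
Both move in the same direction; relative speed = |v_A - v_B|
|7 - 13| = |-6|
= 6 m/s

6 m/s


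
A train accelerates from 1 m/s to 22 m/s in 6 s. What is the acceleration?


Given: initial velocity v0 = 1 m/s, final velocity v = 22 m/s, time t = 6 s
Using a = (v - v0) / t
a = (22 - 1) / 6
a = 21 / 6
a = 7/2 m/s^2

7/2 m/s^2
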